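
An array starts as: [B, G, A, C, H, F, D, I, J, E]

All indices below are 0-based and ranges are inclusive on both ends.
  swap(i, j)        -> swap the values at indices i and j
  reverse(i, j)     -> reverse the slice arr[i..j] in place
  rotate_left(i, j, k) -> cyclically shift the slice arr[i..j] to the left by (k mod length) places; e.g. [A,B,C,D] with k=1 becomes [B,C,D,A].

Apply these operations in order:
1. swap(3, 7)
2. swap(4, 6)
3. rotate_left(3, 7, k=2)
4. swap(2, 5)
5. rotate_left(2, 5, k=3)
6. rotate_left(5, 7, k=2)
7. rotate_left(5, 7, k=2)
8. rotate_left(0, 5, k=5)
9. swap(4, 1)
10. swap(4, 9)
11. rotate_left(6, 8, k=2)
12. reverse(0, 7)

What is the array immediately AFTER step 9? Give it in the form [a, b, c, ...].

Answer: [I, C, G, A, B, F, D, H, J, E]

Derivation:
After 1 (swap(3, 7)): [B, G, A, I, H, F, D, C, J, E]
After 2 (swap(4, 6)): [B, G, A, I, D, F, H, C, J, E]
After 3 (rotate_left(3, 7, k=2)): [B, G, A, F, H, C, I, D, J, E]
After 4 (swap(2, 5)): [B, G, C, F, H, A, I, D, J, E]
After 5 (rotate_left(2, 5, k=3)): [B, G, A, C, F, H, I, D, J, E]
After 6 (rotate_left(5, 7, k=2)): [B, G, A, C, F, D, H, I, J, E]
After 7 (rotate_left(5, 7, k=2)): [B, G, A, C, F, I, D, H, J, E]
After 8 (rotate_left(0, 5, k=5)): [I, B, G, A, C, F, D, H, J, E]
After 9 (swap(4, 1)): [I, C, G, A, B, F, D, H, J, E]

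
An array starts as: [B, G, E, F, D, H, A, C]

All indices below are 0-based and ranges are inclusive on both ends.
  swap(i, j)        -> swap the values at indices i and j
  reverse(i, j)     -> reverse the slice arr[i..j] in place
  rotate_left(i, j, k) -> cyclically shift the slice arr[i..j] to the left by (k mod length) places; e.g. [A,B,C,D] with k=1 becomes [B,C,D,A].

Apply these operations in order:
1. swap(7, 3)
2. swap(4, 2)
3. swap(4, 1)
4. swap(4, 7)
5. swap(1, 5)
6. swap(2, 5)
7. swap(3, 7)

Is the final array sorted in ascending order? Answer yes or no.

Answer: no

Derivation:
After 1 (swap(7, 3)): [B, G, E, C, D, H, A, F]
After 2 (swap(4, 2)): [B, G, D, C, E, H, A, F]
After 3 (swap(4, 1)): [B, E, D, C, G, H, A, F]
After 4 (swap(4, 7)): [B, E, D, C, F, H, A, G]
After 5 (swap(1, 5)): [B, H, D, C, F, E, A, G]
After 6 (swap(2, 5)): [B, H, E, C, F, D, A, G]
After 7 (swap(3, 7)): [B, H, E, G, F, D, A, C]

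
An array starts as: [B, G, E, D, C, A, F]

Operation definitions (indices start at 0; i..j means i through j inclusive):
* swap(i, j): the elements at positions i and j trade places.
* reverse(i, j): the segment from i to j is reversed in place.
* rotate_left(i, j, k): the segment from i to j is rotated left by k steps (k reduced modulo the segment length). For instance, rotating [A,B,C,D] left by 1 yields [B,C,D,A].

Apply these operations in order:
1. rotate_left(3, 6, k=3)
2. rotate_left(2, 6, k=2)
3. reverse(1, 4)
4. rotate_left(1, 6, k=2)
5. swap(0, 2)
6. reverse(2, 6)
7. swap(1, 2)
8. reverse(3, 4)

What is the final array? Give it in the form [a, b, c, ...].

After 1 (rotate_left(3, 6, k=3)): [B, G, E, F, D, C, A]
After 2 (rotate_left(2, 6, k=2)): [B, G, D, C, A, E, F]
After 3 (reverse(1, 4)): [B, A, C, D, G, E, F]
After 4 (rotate_left(1, 6, k=2)): [B, D, G, E, F, A, C]
After 5 (swap(0, 2)): [G, D, B, E, F, A, C]
After 6 (reverse(2, 6)): [G, D, C, A, F, E, B]
After 7 (swap(1, 2)): [G, C, D, A, F, E, B]
After 8 (reverse(3, 4)): [G, C, D, F, A, E, B]

Answer: [G, C, D, F, A, E, B]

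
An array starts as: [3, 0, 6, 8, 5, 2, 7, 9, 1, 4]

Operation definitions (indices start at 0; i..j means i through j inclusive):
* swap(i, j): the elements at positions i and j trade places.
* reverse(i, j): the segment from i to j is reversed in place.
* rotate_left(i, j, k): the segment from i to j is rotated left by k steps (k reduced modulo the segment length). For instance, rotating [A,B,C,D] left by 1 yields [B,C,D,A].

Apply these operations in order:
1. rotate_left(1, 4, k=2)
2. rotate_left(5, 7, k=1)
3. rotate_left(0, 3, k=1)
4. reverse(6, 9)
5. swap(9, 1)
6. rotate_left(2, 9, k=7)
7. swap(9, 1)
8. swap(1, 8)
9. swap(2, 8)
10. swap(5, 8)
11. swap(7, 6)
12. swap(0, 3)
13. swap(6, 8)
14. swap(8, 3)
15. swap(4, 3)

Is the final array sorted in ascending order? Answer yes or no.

Answer: yes

Derivation:
After 1 (rotate_left(1, 4, k=2)): [3, 8, 5, 0, 6, 2, 7, 9, 1, 4]
After 2 (rotate_left(5, 7, k=1)): [3, 8, 5, 0, 6, 7, 9, 2, 1, 4]
After 3 (rotate_left(0, 3, k=1)): [8, 5, 0, 3, 6, 7, 9, 2, 1, 4]
After 4 (reverse(6, 9)): [8, 5, 0, 3, 6, 7, 4, 1, 2, 9]
After 5 (swap(9, 1)): [8, 9, 0, 3, 6, 7, 4, 1, 2, 5]
After 6 (rotate_left(2, 9, k=7)): [8, 9, 5, 0, 3, 6, 7, 4, 1, 2]
After 7 (swap(9, 1)): [8, 2, 5, 0, 3, 6, 7, 4, 1, 9]
After 8 (swap(1, 8)): [8, 1, 5, 0, 3, 6, 7, 4, 2, 9]
After 9 (swap(2, 8)): [8, 1, 2, 0, 3, 6, 7, 4, 5, 9]
After 10 (swap(5, 8)): [8, 1, 2, 0, 3, 5, 7, 4, 6, 9]
After 11 (swap(7, 6)): [8, 1, 2, 0, 3, 5, 4, 7, 6, 9]
After 12 (swap(0, 3)): [0, 1, 2, 8, 3, 5, 4, 7, 6, 9]
After 13 (swap(6, 8)): [0, 1, 2, 8, 3, 5, 6, 7, 4, 9]
After 14 (swap(8, 3)): [0, 1, 2, 4, 3, 5, 6, 7, 8, 9]
After 15 (swap(4, 3)): [0, 1, 2, 3, 4, 5, 6, 7, 8, 9]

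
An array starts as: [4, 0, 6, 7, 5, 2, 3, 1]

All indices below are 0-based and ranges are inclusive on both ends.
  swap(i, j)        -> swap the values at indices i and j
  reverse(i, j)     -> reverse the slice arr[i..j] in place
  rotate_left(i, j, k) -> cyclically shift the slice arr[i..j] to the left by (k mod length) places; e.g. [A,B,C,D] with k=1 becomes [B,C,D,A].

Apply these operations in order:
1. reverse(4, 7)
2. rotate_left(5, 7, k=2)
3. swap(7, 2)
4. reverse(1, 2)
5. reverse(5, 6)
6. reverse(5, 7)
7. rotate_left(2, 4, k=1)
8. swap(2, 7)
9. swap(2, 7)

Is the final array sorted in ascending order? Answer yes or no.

Answer: no

Derivation:
After 1 (reverse(4, 7)): [4, 0, 6, 7, 1, 3, 2, 5]
After 2 (rotate_left(5, 7, k=2)): [4, 0, 6, 7, 1, 5, 3, 2]
After 3 (swap(7, 2)): [4, 0, 2, 7, 1, 5, 3, 6]
After 4 (reverse(1, 2)): [4, 2, 0, 7, 1, 5, 3, 6]
After 5 (reverse(5, 6)): [4, 2, 0, 7, 1, 3, 5, 6]
After 6 (reverse(5, 7)): [4, 2, 0, 7, 1, 6, 5, 3]
After 7 (rotate_left(2, 4, k=1)): [4, 2, 7, 1, 0, 6, 5, 3]
After 8 (swap(2, 7)): [4, 2, 3, 1, 0, 6, 5, 7]
After 9 (swap(2, 7)): [4, 2, 7, 1, 0, 6, 5, 3]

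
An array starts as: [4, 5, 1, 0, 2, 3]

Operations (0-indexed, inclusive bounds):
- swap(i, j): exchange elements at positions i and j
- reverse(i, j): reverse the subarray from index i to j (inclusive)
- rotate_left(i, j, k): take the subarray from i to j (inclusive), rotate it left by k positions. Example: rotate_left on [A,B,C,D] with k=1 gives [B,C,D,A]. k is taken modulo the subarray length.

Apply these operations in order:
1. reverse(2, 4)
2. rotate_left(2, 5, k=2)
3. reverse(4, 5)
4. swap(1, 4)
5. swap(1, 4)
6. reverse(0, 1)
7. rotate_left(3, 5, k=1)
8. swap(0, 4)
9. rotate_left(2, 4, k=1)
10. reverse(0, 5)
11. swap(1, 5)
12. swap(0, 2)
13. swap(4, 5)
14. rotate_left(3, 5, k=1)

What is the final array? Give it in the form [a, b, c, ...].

Answer: [5, 2, 3, 1, 4, 0]

Derivation:
After 1 (reverse(2, 4)): [4, 5, 2, 0, 1, 3]
After 2 (rotate_left(2, 5, k=2)): [4, 5, 1, 3, 2, 0]
After 3 (reverse(4, 5)): [4, 5, 1, 3, 0, 2]
After 4 (swap(1, 4)): [4, 0, 1, 3, 5, 2]
After 5 (swap(1, 4)): [4, 5, 1, 3, 0, 2]
After 6 (reverse(0, 1)): [5, 4, 1, 3, 0, 2]
After 7 (rotate_left(3, 5, k=1)): [5, 4, 1, 0, 2, 3]
After 8 (swap(0, 4)): [2, 4, 1, 0, 5, 3]
After 9 (rotate_left(2, 4, k=1)): [2, 4, 0, 5, 1, 3]
After 10 (reverse(0, 5)): [3, 1, 5, 0, 4, 2]
After 11 (swap(1, 5)): [3, 2, 5, 0, 4, 1]
After 12 (swap(0, 2)): [5, 2, 3, 0, 4, 1]
After 13 (swap(4, 5)): [5, 2, 3, 0, 1, 4]
After 14 (rotate_left(3, 5, k=1)): [5, 2, 3, 1, 4, 0]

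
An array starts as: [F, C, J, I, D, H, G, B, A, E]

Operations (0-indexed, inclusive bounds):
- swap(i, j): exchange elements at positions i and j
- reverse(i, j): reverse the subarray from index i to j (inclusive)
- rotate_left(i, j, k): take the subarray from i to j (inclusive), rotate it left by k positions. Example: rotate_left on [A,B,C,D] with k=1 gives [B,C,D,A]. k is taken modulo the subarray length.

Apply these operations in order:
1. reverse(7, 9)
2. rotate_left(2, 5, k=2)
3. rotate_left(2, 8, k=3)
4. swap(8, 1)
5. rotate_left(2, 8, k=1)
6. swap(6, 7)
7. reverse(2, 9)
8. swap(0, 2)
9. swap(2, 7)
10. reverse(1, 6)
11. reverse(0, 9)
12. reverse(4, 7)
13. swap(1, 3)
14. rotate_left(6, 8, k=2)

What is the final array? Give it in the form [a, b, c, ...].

Answer: [G, J, F, E, C, H, D, I, A, B]

Derivation:
After 1 (reverse(7, 9)): [F, C, J, I, D, H, G, E, A, B]
After 2 (rotate_left(2, 5, k=2)): [F, C, D, H, J, I, G, E, A, B]
After 3 (rotate_left(2, 8, k=3)): [F, C, I, G, E, A, D, H, J, B]
After 4 (swap(8, 1)): [F, J, I, G, E, A, D, H, C, B]
After 5 (rotate_left(2, 8, k=1)): [F, J, G, E, A, D, H, C, I, B]
After 6 (swap(6, 7)): [F, J, G, E, A, D, C, H, I, B]
After 7 (reverse(2, 9)): [F, J, B, I, H, C, D, A, E, G]
After 8 (swap(0, 2)): [B, J, F, I, H, C, D, A, E, G]
After 9 (swap(2, 7)): [B, J, A, I, H, C, D, F, E, G]
After 10 (reverse(1, 6)): [B, D, C, H, I, A, J, F, E, G]
After 11 (reverse(0, 9)): [G, E, F, J, A, I, H, C, D, B]
After 12 (reverse(4, 7)): [G, E, F, J, C, H, I, A, D, B]
After 13 (swap(1, 3)): [G, J, F, E, C, H, I, A, D, B]
After 14 (rotate_left(6, 8, k=2)): [G, J, F, E, C, H, D, I, A, B]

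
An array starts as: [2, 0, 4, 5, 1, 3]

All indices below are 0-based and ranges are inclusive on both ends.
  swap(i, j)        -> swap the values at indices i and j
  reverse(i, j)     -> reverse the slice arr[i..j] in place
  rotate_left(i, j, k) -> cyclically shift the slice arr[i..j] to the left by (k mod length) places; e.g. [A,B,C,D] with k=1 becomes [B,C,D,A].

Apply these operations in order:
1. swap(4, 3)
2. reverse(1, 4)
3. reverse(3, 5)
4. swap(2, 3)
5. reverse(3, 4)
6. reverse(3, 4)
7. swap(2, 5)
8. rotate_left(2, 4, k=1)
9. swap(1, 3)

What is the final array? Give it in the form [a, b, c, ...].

After 1 (swap(4, 3)): [2, 0, 4, 1, 5, 3]
After 2 (reverse(1, 4)): [2, 5, 1, 4, 0, 3]
After 3 (reverse(3, 5)): [2, 5, 1, 3, 0, 4]
After 4 (swap(2, 3)): [2, 5, 3, 1, 0, 4]
After 5 (reverse(3, 4)): [2, 5, 3, 0, 1, 4]
After 6 (reverse(3, 4)): [2, 5, 3, 1, 0, 4]
After 7 (swap(2, 5)): [2, 5, 4, 1, 0, 3]
After 8 (rotate_left(2, 4, k=1)): [2, 5, 1, 0, 4, 3]
After 9 (swap(1, 3)): [2, 0, 1, 5, 4, 3]

Answer: [2, 0, 1, 5, 4, 3]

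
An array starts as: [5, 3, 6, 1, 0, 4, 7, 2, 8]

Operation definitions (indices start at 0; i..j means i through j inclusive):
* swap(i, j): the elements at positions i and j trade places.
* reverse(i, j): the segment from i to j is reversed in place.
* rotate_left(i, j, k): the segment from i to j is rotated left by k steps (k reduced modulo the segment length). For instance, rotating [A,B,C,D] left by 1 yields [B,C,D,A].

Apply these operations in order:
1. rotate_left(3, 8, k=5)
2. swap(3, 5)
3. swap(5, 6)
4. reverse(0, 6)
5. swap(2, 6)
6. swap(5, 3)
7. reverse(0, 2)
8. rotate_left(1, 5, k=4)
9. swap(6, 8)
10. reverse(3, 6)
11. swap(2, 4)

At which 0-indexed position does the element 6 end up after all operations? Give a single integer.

Answer: 2

Derivation:
After 1 (rotate_left(3, 8, k=5)): [5, 3, 6, 8, 1, 0, 4, 7, 2]
After 2 (swap(3, 5)): [5, 3, 6, 0, 1, 8, 4, 7, 2]
After 3 (swap(5, 6)): [5, 3, 6, 0, 1, 4, 8, 7, 2]
After 4 (reverse(0, 6)): [8, 4, 1, 0, 6, 3, 5, 7, 2]
After 5 (swap(2, 6)): [8, 4, 5, 0, 6, 3, 1, 7, 2]
After 6 (swap(5, 3)): [8, 4, 5, 3, 6, 0, 1, 7, 2]
After 7 (reverse(0, 2)): [5, 4, 8, 3, 6, 0, 1, 7, 2]
After 8 (rotate_left(1, 5, k=4)): [5, 0, 4, 8, 3, 6, 1, 7, 2]
After 9 (swap(6, 8)): [5, 0, 4, 8, 3, 6, 2, 7, 1]
After 10 (reverse(3, 6)): [5, 0, 4, 2, 6, 3, 8, 7, 1]
After 11 (swap(2, 4)): [5, 0, 6, 2, 4, 3, 8, 7, 1]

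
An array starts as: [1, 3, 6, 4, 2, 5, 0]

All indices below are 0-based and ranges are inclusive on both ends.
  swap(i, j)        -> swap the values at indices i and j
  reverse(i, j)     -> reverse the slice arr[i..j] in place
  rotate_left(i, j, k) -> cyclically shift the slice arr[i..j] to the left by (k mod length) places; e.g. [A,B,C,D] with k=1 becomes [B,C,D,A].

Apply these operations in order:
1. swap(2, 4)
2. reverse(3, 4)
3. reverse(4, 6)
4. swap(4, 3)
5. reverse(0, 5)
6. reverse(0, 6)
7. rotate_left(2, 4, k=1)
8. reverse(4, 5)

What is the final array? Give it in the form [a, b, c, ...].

Answer: [4, 1, 2, 0, 6, 3, 5]

Derivation:
After 1 (swap(2, 4)): [1, 3, 2, 4, 6, 5, 0]
After 2 (reverse(3, 4)): [1, 3, 2, 6, 4, 5, 0]
After 3 (reverse(4, 6)): [1, 3, 2, 6, 0, 5, 4]
After 4 (swap(4, 3)): [1, 3, 2, 0, 6, 5, 4]
After 5 (reverse(0, 5)): [5, 6, 0, 2, 3, 1, 4]
After 6 (reverse(0, 6)): [4, 1, 3, 2, 0, 6, 5]
After 7 (rotate_left(2, 4, k=1)): [4, 1, 2, 0, 3, 6, 5]
After 8 (reverse(4, 5)): [4, 1, 2, 0, 6, 3, 5]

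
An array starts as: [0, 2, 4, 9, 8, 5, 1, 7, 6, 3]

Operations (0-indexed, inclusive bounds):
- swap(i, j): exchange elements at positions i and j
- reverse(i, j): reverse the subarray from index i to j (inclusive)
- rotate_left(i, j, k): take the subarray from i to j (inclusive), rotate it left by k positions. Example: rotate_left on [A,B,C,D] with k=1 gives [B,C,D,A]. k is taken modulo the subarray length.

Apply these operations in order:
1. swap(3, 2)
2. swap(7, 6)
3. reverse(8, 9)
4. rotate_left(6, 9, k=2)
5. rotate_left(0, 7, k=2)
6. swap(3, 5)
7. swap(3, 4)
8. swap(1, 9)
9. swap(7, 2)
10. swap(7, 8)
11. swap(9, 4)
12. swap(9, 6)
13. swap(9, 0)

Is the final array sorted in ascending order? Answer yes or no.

After 1 (swap(3, 2)): [0, 2, 9, 4, 8, 5, 1, 7, 6, 3]
After 2 (swap(7, 6)): [0, 2, 9, 4, 8, 5, 7, 1, 6, 3]
After 3 (reverse(8, 9)): [0, 2, 9, 4, 8, 5, 7, 1, 3, 6]
After 4 (rotate_left(6, 9, k=2)): [0, 2, 9, 4, 8, 5, 3, 6, 7, 1]
After 5 (rotate_left(0, 7, k=2)): [9, 4, 8, 5, 3, 6, 0, 2, 7, 1]
After 6 (swap(3, 5)): [9, 4, 8, 6, 3, 5, 0, 2, 7, 1]
After 7 (swap(3, 4)): [9, 4, 8, 3, 6, 5, 0, 2, 7, 1]
After 8 (swap(1, 9)): [9, 1, 8, 3, 6, 5, 0, 2, 7, 4]
After 9 (swap(7, 2)): [9, 1, 2, 3, 6, 5, 0, 8, 7, 4]
After 10 (swap(7, 8)): [9, 1, 2, 3, 6, 5, 0, 7, 8, 4]
After 11 (swap(9, 4)): [9, 1, 2, 3, 4, 5, 0, 7, 8, 6]
After 12 (swap(9, 6)): [9, 1, 2, 3, 4, 5, 6, 7, 8, 0]
After 13 (swap(9, 0)): [0, 1, 2, 3, 4, 5, 6, 7, 8, 9]

Answer: yes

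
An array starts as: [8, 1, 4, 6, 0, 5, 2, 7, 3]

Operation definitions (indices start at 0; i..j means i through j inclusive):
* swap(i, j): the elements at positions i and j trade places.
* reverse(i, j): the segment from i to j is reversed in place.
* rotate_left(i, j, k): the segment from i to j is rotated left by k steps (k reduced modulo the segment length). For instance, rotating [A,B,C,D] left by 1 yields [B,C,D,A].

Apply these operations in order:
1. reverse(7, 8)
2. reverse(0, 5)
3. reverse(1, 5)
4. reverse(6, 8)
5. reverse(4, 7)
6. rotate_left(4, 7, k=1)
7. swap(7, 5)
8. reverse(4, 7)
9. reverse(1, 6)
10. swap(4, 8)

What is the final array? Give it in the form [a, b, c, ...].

After 1 (reverse(7, 8)): [8, 1, 4, 6, 0, 5, 2, 3, 7]
After 2 (reverse(0, 5)): [5, 0, 6, 4, 1, 8, 2, 3, 7]
After 3 (reverse(1, 5)): [5, 8, 1, 4, 6, 0, 2, 3, 7]
After 4 (reverse(6, 8)): [5, 8, 1, 4, 6, 0, 7, 3, 2]
After 5 (reverse(4, 7)): [5, 8, 1, 4, 3, 7, 0, 6, 2]
After 6 (rotate_left(4, 7, k=1)): [5, 8, 1, 4, 7, 0, 6, 3, 2]
After 7 (swap(7, 5)): [5, 8, 1, 4, 7, 3, 6, 0, 2]
After 8 (reverse(4, 7)): [5, 8, 1, 4, 0, 6, 3, 7, 2]
After 9 (reverse(1, 6)): [5, 3, 6, 0, 4, 1, 8, 7, 2]
After 10 (swap(4, 8)): [5, 3, 6, 0, 2, 1, 8, 7, 4]

Answer: [5, 3, 6, 0, 2, 1, 8, 7, 4]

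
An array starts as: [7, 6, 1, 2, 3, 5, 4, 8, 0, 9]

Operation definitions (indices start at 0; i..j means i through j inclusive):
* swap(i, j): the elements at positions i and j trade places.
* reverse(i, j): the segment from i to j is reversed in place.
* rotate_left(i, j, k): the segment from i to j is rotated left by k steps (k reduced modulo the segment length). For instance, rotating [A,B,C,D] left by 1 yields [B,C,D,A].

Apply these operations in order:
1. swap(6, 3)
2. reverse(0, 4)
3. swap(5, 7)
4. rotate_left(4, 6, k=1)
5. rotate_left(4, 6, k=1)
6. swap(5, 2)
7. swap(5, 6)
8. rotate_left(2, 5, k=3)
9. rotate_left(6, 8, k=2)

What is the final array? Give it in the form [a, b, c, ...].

Answer: [3, 4, 8, 7, 6, 2, 0, 1, 5, 9]

Derivation:
After 1 (swap(6, 3)): [7, 6, 1, 4, 3, 5, 2, 8, 0, 9]
After 2 (reverse(0, 4)): [3, 4, 1, 6, 7, 5, 2, 8, 0, 9]
After 3 (swap(5, 7)): [3, 4, 1, 6, 7, 8, 2, 5, 0, 9]
After 4 (rotate_left(4, 6, k=1)): [3, 4, 1, 6, 8, 2, 7, 5, 0, 9]
After 5 (rotate_left(4, 6, k=1)): [3, 4, 1, 6, 2, 7, 8, 5, 0, 9]
After 6 (swap(5, 2)): [3, 4, 7, 6, 2, 1, 8, 5, 0, 9]
After 7 (swap(5, 6)): [3, 4, 7, 6, 2, 8, 1, 5, 0, 9]
After 8 (rotate_left(2, 5, k=3)): [3, 4, 8, 7, 6, 2, 1, 5, 0, 9]
After 9 (rotate_left(6, 8, k=2)): [3, 4, 8, 7, 6, 2, 0, 1, 5, 9]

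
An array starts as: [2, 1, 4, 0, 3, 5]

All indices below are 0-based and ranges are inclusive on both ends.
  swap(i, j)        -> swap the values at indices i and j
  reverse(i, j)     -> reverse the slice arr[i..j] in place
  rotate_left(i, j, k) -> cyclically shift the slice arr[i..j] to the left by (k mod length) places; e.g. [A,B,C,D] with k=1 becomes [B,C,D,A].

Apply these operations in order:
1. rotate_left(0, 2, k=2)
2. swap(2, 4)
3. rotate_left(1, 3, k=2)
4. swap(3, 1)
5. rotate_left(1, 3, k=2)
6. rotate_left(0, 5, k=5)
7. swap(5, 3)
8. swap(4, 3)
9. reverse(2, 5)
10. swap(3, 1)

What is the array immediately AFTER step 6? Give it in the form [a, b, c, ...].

After 1 (rotate_left(0, 2, k=2)): [4, 2, 1, 0, 3, 5]
After 2 (swap(2, 4)): [4, 2, 3, 0, 1, 5]
After 3 (rotate_left(1, 3, k=2)): [4, 0, 2, 3, 1, 5]
After 4 (swap(3, 1)): [4, 3, 2, 0, 1, 5]
After 5 (rotate_left(1, 3, k=2)): [4, 0, 3, 2, 1, 5]
After 6 (rotate_left(0, 5, k=5)): [5, 4, 0, 3, 2, 1]

Answer: [5, 4, 0, 3, 2, 1]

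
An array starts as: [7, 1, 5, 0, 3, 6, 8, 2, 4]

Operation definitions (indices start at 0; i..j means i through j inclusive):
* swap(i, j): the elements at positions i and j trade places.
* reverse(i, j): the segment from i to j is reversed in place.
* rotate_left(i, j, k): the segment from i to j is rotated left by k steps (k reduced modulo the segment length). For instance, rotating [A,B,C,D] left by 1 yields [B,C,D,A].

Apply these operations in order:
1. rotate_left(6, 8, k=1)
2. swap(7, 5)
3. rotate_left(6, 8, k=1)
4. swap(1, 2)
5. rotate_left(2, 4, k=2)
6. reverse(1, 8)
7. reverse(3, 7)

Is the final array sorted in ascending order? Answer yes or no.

Answer: no

Derivation:
After 1 (rotate_left(6, 8, k=1)): [7, 1, 5, 0, 3, 6, 2, 4, 8]
After 2 (swap(7, 5)): [7, 1, 5, 0, 3, 4, 2, 6, 8]
After 3 (rotate_left(6, 8, k=1)): [7, 1, 5, 0, 3, 4, 6, 8, 2]
After 4 (swap(1, 2)): [7, 5, 1, 0, 3, 4, 6, 8, 2]
After 5 (rotate_left(2, 4, k=2)): [7, 5, 3, 1, 0, 4, 6, 8, 2]
After 6 (reverse(1, 8)): [7, 2, 8, 6, 4, 0, 1, 3, 5]
After 7 (reverse(3, 7)): [7, 2, 8, 3, 1, 0, 4, 6, 5]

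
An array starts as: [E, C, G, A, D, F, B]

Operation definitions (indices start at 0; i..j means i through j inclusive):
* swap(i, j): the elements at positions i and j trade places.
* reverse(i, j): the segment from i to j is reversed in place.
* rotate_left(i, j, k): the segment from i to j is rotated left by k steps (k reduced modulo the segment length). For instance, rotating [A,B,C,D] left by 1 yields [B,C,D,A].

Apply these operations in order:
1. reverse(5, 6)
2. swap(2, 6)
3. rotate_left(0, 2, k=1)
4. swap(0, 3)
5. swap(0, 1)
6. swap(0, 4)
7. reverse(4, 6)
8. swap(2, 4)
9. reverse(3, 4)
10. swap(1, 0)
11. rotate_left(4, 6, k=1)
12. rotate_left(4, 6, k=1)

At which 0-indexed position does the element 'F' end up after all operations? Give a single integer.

Answer: 4

Derivation:
After 1 (reverse(5, 6)): [E, C, G, A, D, B, F]
After 2 (swap(2, 6)): [E, C, F, A, D, B, G]
After 3 (rotate_left(0, 2, k=1)): [C, F, E, A, D, B, G]
After 4 (swap(0, 3)): [A, F, E, C, D, B, G]
After 5 (swap(0, 1)): [F, A, E, C, D, B, G]
After 6 (swap(0, 4)): [D, A, E, C, F, B, G]
After 7 (reverse(4, 6)): [D, A, E, C, G, B, F]
After 8 (swap(2, 4)): [D, A, G, C, E, B, F]
After 9 (reverse(3, 4)): [D, A, G, E, C, B, F]
After 10 (swap(1, 0)): [A, D, G, E, C, B, F]
After 11 (rotate_left(4, 6, k=1)): [A, D, G, E, B, F, C]
After 12 (rotate_left(4, 6, k=1)): [A, D, G, E, F, C, B]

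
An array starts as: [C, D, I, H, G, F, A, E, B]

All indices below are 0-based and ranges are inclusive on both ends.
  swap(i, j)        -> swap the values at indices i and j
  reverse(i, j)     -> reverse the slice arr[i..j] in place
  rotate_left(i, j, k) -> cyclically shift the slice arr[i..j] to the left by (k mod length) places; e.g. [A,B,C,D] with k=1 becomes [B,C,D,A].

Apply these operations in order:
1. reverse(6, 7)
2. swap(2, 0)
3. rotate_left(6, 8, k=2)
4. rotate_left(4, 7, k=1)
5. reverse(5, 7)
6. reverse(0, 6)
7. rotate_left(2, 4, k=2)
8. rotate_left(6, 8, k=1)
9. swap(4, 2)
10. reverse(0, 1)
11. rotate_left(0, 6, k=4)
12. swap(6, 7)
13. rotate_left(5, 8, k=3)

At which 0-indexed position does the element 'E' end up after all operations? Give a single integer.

After 1 (reverse(6, 7)): [C, D, I, H, G, F, E, A, B]
After 2 (swap(2, 0)): [I, D, C, H, G, F, E, A, B]
After 3 (rotate_left(6, 8, k=2)): [I, D, C, H, G, F, B, E, A]
After 4 (rotate_left(4, 7, k=1)): [I, D, C, H, F, B, E, G, A]
After 5 (reverse(5, 7)): [I, D, C, H, F, G, E, B, A]
After 6 (reverse(0, 6)): [E, G, F, H, C, D, I, B, A]
After 7 (rotate_left(2, 4, k=2)): [E, G, C, F, H, D, I, B, A]
After 8 (rotate_left(6, 8, k=1)): [E, G, C, F, H, D, B, A, I]
After 9 (swap(4, 2)): [E, G, H, F, C, D, B, A, I]
After 10 (reverse(0, 1)): [G, E, H, F, C, D, B, A, I]
After 11 (rotate_left(0, 6, k=4)): [C, D, B, G, E, H, F, A, I]
After 12 (swap(6, 7)): [C, D, B, G, E, H, A, F, I]
After 13 (rotate_left(5, 8, k=3)): [C, D, B, G, E, I, H, A, F]

Answer: 4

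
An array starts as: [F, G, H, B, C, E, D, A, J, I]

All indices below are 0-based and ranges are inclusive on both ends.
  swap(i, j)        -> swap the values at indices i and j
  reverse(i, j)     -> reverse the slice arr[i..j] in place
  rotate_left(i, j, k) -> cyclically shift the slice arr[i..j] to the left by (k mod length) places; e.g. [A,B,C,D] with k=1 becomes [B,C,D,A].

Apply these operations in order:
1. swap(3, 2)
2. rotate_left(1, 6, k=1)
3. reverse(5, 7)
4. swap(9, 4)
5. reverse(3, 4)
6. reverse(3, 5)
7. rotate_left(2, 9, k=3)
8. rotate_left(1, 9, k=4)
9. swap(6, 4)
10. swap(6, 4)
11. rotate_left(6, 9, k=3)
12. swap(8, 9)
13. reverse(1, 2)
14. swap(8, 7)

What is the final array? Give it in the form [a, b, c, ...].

After 1 (swap(3, 2)): [F, G, B, H, C, E, D, A, J, I]
After 2 (rotate_left(1, 6, k=1)): [F, B, H, C, E, D, G, A, J, I]
After 3 (reverse(5, 7)): [F, B, H, C, E, A, G, D, J, I]
After 4 (swap(9, 4)): [F, B, H, C, I, A, G, D, J, E]
After 5 (reverse(3, 4)): [F, B, H, I, C, A, G, D, J, E]
After 6 (reverse(3, 5)): [F, B, H, A, C, I, G, D, J, E]
After 7 (rotate_left(2, 9, k=3)): [F, B, I, G, D, J, E, H, A, C]
After 8 (rotate_left(1, 9, k=4)): [F, J, E, H, A, C, B, I, G, D]
After 9 (swap(6, 4)): [F, J, E, H, B, C, A, I, G, D]
After 10 (swap(6, 4)): [F, J, E, H, A, C, B, I, G, D]
After 11 (rotate_left(6, 9, k=3)): [F, J, E, H, A, C, D, B, I, G]
After 12 (swap(8, 9)): [F, J, E, H, A, C, D, B, G, I]
After 13 (reverse(1, 2)): [F, E, J, H, A, C, D, B, G, I]
After 14 (swap(8, 7)): [F, E, J, H, A, C, D, G, B, I]

Answer: [F, E, J, H, A, C, D, G, B, I]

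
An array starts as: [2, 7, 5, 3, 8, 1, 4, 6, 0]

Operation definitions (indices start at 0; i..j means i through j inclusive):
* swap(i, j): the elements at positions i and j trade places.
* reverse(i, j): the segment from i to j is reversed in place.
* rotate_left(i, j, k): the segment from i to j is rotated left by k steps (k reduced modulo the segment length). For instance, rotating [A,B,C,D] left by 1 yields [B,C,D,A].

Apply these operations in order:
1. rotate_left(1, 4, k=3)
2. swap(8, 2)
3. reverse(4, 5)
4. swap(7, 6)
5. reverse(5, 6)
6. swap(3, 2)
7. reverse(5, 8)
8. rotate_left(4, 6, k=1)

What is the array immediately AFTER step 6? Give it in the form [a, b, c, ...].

After 1 (rotate_left(1, 4, k=3)): [2, 8, 7, 5, 3, 1, 4, 6, 0]
After 2 (swap(8, 2)): [2, 8, 0, 5, 3, 1, 4, 6, 7]
After 3 (reverse(4, 5)): [2, 8, 0, 5, 1, 3, 4, 6, 7]
After 4 (swap(7, 6)): [2, 8, 0, 5, 1, 3, 6, 4, 7]
After 5 (reverse(5, 6)): [2, 8, 0, 5, 1, 6, 3, 4, 7]
After 6 (swap(3, 2)): [2, 8, 5, 0, 1, 6, 3, 4, 7]

Answer: [2, 8, 5, 0, 1, 6, 3, 4, 7]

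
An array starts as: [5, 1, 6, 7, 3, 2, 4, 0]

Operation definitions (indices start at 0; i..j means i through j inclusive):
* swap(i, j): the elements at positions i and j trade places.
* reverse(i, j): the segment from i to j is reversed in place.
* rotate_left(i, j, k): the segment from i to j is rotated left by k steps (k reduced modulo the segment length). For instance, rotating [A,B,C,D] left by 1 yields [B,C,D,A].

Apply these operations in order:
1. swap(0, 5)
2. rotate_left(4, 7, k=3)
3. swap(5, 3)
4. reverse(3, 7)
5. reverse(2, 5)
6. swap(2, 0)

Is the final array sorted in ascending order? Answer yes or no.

Answer: no

Derivation:
After 1 (swap(0, 5)): [2, 1, 6, 7, 3, 5, 4, 0]
After 2 (rotate_left(4, 7, k=3)): [2, 1, 6, 7, 0, 3, 5, 4]
After 3 (swap(5, 3)): [2, 1, 6, 3, 0, 7, 5, 4]
After 4 (reverse(3, 7)): [2, 1, 6, 4, 5, 7, 0, 3]
After 5 (reverse(2, 5)): [2, 1, 7, 5, 4, 6, 0, 3]
After 6 (swap(2, 0)): [7, 1, 2, 5, 4, 6, 0, 3]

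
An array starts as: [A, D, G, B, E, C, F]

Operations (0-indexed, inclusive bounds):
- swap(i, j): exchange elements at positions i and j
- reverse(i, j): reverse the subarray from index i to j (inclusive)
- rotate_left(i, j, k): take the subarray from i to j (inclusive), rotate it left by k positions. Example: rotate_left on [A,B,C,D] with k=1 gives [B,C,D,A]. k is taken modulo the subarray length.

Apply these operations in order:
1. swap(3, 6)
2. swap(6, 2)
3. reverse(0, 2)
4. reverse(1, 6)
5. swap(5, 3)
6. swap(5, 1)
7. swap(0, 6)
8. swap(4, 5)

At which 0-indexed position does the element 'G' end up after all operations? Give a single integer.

Answer: 4

Derivation:
After 1 (swap(3, 6)): [A, D, G, F, E, C, B]
After 2 (swap(6, 2)): [A, D, B, F, E, C, G]
After 3 (reverse(0, 2)): [B, D, A, F, E, C, G]
After 4 (reverse(1, 6)): [B, G, C, E, F, A, D]
After 5 (swap(5, 3)): [B, G, C, A, F, E, D]
After 6 (swap(5, 1)): [B, E, C, A, F, G, D]
After 7 (swap(0, 6)): [D, E, C, A, F, G, B]
After 8 (swap(4, 5)): [D, E, C, A, G, F, B]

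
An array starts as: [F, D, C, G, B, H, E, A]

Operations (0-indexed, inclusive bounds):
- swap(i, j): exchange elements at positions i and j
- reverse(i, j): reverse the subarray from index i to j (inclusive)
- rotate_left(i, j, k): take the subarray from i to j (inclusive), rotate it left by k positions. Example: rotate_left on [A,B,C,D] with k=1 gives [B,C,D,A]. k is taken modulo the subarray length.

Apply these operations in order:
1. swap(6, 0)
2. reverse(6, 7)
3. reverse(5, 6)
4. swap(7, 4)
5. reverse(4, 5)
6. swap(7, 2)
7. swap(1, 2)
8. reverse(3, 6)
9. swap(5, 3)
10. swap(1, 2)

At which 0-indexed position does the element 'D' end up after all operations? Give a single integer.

Answer: 1

Derivation:
After 1 (swap(6, 0)): [E, D, C, G, B, H, F, A]
After 2 (reverse(6, 7)): [E, D, C, G, B, H, A, F]
After 3 (reverse(5, 6)): [E, D, C, G, B, A, H, F]
After 4 (swap(7, 4)): [E, D, C, G, F, A, H, B]
After 5 (reverse(4, 5)): [E, D, C, G, A, F, H, B]
After 6 (swap(7, 2)): [E, D, B, G, A, F, H, C]
After 7 (swap(1, 2)): [E, B, D, G, A, F, H, C]
After 8 (reverse(3, 6)): [E, B, D, H, F, A, G, C]
After 9 (swap(5, 3)): [E, B, D, A, F, H, G, C]
After 10 (swap(1, 2)): [E, D, B, A, F, H, G, C]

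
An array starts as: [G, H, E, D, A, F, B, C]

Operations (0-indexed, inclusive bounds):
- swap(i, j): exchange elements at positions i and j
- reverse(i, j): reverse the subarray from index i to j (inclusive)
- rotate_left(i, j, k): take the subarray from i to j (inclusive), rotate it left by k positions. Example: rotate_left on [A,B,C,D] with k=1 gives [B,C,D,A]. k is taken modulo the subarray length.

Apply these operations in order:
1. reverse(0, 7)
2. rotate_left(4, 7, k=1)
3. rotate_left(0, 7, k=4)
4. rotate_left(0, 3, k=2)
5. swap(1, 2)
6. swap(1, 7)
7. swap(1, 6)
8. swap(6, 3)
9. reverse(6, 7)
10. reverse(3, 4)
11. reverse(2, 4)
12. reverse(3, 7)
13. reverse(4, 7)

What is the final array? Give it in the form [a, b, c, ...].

Answer: [G, F, A, H, C, D, B, E]

Derivation:
After 1 (reverse(0, 7)): [C, B, F, A, D, E, H, G]
After 2 (rotate_left(4, 7, k=1)): [C, B, F, A, E, H, G, D]
After 3 (rotate_left(0, 7, k=4)): [E, H, G, D, C, B, F, A]
After 4 (rotate_left(0, 3, k=2)): [G, D, E, H, C, B, F, A]
After 5 (swap(1, 2)): [G, E, D, H, C, B, F, A]
After 6 (swap(1, 7)): [G, A, D, H, C, B, F, E]
After 7 (swap(1, 6)): [G, F, D, H, C, B, A, E]
After 8 (swap(6, 3)): [G, F, D, A, C, B, H, E]
After 9 (reverse(6, 7)): [G, F, D, A, C, B, E, H]
After 10 (reverse(3, 4)): [G, F, D, C, A, B, E, H]
After 11 (reverse(2, 4)): [G, F, A, C, D, B, E, H]
After 12 (reverse(3, 7)): [G, F, A, H, E, B, D, C]
After 13 (reverse(4, 7)): [G, F, A, H, C, D, B, E]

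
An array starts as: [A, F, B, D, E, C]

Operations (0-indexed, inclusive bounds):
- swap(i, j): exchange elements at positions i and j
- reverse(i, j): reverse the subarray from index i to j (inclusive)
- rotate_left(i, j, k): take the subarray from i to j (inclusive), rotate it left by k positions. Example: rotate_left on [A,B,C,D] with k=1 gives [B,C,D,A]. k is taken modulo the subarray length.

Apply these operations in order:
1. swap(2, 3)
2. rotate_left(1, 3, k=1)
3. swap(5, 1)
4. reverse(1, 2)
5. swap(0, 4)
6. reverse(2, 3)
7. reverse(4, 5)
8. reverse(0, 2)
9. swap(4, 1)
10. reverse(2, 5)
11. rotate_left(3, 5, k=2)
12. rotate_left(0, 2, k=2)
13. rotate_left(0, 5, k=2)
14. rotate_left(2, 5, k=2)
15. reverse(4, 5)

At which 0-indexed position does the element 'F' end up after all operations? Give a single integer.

After 1 (swap(2, 3)): [A, F, D, B, E, C]
After 2 (rotate_left(1, 3, k=1)): [A, D, B, F, E, C]
After 3 (swap(5, 1)): [A, C, B, F, E, D]
After 4 (reverse(1, 2)): [A, B, C, F, E, D]
After 5 (swap(0, 4)): [E, B, C, F, A, D]
After 6 (reverse(2, 3)): [E, B, F, C, A, D]
After 7 (reverse(4, 5)): [E, B, F, C, D, A]
After 8 (reverse(0, 2)): [F, B, E, C, D, A]
After 9 (swap(4, 1)): [F, D, E, C, B, A]
After 10 (reverse(2, 5)): [F, D, A, B, C, E]
After 11 (rotate_left(3, 5, k=2)): [F, D, A, E, B, C]
After 12 (rotate_left(0, 2, k=2)): [A, F, D, E, B, C]
After 13 (rotate_left(0, 5, k=2)): [D, E, B, C, A, F]
After 14 (rotate_left(2, 5, k=2)): [D, E, A, F, B, C]
After 15 (reverse(4, 5)): [D, E, A, F, C, B]

Answer: 3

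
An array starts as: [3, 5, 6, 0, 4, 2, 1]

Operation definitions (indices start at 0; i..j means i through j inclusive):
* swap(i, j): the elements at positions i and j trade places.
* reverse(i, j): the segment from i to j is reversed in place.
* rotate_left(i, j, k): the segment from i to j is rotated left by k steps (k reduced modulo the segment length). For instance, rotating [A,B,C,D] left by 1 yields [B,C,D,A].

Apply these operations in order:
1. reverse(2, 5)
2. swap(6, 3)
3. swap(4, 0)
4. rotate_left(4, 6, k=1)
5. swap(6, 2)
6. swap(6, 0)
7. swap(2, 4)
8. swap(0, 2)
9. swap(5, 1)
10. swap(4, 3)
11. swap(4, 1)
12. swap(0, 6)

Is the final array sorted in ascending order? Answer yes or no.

After 1 (reverse(2, 5)): [3, 5, 2, 4, 0, 6, 1]
After 2 (swap(6, 3)): [3, 5, 2, 1, 0, 6, 4]
After 3 (swap(4, 0)): [0, 5, 2, 1, 3, 6, 4]
After 4 (rotate_left(4, 6, k=1)): [0, 5, 2, 1, 6, 4, 3]
After 5 (swap(6, 2)): [0, 5, 3, 1, 6, 4, 2]
After 6 (swap(6, 0)): [2, 5, 3, 1, 6, 4, 0]
After 7 (swap(2, 4)): [2, 5, 6, 1, 3, 4, 0]
After 8 (swap(0, 2)): [6, 5, 2, 1, 3, 4, 0]
After 9 (swap(5, 1)): [6, 4, 2, 1, 3, 5, 0]
After 10 (swap(4, 3)): [6, 4, 2, 3, 1, 5, 0]
After 11 (swap(4, 1)): [6, 1, 2, 3, 4, 5, 0]
After 12 (swap(0, 6)): [0, 1, 2, 3, 4, 5, 6]

Answer: yes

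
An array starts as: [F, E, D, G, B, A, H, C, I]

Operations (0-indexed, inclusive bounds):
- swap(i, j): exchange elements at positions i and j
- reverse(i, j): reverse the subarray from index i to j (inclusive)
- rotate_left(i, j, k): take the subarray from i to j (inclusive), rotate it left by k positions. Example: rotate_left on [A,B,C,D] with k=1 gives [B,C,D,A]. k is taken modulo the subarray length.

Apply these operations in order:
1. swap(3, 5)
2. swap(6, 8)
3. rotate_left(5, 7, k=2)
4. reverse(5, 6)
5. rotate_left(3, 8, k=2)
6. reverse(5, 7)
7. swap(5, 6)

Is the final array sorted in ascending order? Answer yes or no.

After 1 (swap(3, 5)): [F, E, D, A, B, G, H, C, I]
After 2 (swap(6, 8)): [F, E, D, A, B, G, I, C, H]
After 3 (rotate_left(5, 7, k=2)): [F, E, D, A, B, C, G, I, H]
After 4 (reverse(5, 6)): [F, E, D, A, B, G, C, I, H]
After 5 (rotate_left(3, 8, k=2)): [F, E, D, G, C, I, H, A, B]
After 6 (reverse(5, 7)): [F, E, D, G, C, A, H, I, B]
After 7 (swap(5, 6)): [F, E, D, G, C, H, A, I, B]

Answer: no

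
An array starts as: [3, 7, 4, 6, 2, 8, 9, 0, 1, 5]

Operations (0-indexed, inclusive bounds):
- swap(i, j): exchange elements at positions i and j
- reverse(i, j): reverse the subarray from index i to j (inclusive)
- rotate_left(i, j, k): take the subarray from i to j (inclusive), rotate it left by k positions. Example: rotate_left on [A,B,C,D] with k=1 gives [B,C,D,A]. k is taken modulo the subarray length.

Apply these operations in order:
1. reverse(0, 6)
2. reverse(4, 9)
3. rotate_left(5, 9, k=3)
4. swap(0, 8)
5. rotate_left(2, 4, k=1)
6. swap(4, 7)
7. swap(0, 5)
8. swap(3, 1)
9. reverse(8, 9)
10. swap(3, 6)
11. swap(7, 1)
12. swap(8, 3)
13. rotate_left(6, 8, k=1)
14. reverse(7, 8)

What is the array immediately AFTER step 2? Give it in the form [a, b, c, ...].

Answer: [9, 8, 2, 6, 5, 1, 0, 3, 7, 4]

Derivation:
After 1 (reverse(0, 6)): [9, 8, 2, 6, 4, 7, 3, 0, 1, 5]
After 2 (reverse(4, 9)): [9, 8, 2, 6, 5, 1, 0, 3, 7, 4]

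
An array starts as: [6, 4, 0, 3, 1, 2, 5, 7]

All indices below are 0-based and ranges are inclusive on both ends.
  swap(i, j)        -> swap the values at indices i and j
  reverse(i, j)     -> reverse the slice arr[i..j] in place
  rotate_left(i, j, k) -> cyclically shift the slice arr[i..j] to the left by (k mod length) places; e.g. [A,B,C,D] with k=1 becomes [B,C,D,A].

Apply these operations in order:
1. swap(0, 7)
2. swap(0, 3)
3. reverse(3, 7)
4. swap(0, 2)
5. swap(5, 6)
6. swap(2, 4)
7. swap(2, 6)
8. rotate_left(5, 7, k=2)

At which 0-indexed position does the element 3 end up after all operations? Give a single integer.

After 1 (swap(0, 7)): [7, 4, 0, 3, 1, 2, 5, 6]
After 2 (swap(0, 3)): [3, 4, 0, 7, 1, 2, 5, 6]
After 3 (reverse(3, 7)): [3, 4, 0, 6, 5, 2, 1, 7]
After 4 (swap(0, 2)): [0, 4, 3, 6, 5, 2, 1, 7]
After 5 (swap(5, 6)): [0, 4, 3, 6, 5, 1, 2, 7]
After 6 (swap(2, 4)): [0, 4, 5, 6, 3, 1, 2, 7]
After 7 (swap(2, 6)): [0, 4, 2, 6, 3, 1, 5, 7]
After 8 (rotate_left(5, 7, k=2)): [0, 4, 2, 6, 3, 7, 1, 5]

Answer: 4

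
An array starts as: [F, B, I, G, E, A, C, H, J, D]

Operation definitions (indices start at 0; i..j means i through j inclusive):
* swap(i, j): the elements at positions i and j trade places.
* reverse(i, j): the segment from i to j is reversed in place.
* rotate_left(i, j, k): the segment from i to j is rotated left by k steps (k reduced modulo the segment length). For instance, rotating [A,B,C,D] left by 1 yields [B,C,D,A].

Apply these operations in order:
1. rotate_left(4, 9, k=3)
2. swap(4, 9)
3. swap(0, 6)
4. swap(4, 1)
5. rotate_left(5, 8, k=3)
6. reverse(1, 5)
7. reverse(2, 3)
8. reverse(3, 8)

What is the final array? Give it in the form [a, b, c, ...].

After 1 (rotate_left(4, 9, k=3)): [F, B, I, G, H, J, D, E, A, C]
After 2 (swap(4, 9)): [F, B, I, G, C, J, D, E, A, H]
After 3 (swap(0, 6)): [D, B, I, G, C, J, F, E, A, H]
After 4 (swap(4, 1)): [D, C, I, G, B, J, F, E, A, H]
After 5 (rotate_left(5, 8, k=3)): [D, C, I, G, B, A, J, F, E, H]
After 6 (reverse(1, 5)): [D, A, B, G, I, C, J, F, E, H]
After 7 (reverse(2, 3)): [D, A, G, B, I, C, J, F, E, H]
After 8 (reverse(3, 8)): [D, A, G, E, F, J, C, I, B, H]

Answer: [D, A, G, E, F, J, C, I, B, H]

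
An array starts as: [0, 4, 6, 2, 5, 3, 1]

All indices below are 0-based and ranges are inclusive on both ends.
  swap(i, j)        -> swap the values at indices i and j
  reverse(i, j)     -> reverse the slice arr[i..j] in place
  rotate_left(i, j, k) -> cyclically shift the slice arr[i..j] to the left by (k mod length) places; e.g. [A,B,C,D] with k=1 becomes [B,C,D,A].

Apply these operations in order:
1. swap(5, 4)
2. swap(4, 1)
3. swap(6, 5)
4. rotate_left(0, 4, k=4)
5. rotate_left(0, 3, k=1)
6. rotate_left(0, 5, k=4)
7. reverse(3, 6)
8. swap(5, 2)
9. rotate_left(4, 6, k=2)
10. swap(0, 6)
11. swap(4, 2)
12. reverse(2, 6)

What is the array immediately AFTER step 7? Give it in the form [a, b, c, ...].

Answer: [2, 1, 0, 5, 4, 6, 3]

Derivation:
After 1 (swap(5, 4)): [0, 4, 6, 2, 3, 5, 1]
After 2 (swap(4, 1)): [0, 3, 6, 2, 4, 5, 1]
After 3 (swap(6, 5)): [0, 3, 6, 2, 4, 1, 5]
After 4 (rotate_left(0, 4, k=4)): [4, 0, 3, 6, 2, 1, 5]
After 5 (rotate_left(0, 3, k=1)): [0, 3, 6, 4, 2, 1, 5]
After 6 (rotate_left(0, 5, k=4)): [2, 1, 0, 3, 6, 4, 5]
After 7 (reverse(3, 6)): [2, 1, 0, 5, 4, 6, 3]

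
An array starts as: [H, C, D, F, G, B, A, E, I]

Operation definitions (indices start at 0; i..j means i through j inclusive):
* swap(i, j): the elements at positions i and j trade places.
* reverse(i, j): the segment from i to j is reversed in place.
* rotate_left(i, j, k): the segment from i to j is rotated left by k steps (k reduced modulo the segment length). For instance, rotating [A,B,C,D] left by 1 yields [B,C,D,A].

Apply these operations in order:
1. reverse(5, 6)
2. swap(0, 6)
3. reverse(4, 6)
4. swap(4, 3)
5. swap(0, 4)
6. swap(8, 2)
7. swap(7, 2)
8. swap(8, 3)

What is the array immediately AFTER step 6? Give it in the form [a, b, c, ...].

Answer: [F, C, I, H, B, A, G, E, D]

Derivation:
After 1 (reverse(5, 6)): [H, C, D, F, G, A, B, E, I]
After 2 (swap(0, 6)): [B, C, D, F, G, A, H, E, I]
After 3 (reverse(4, 6)): [B, C, D, F, H, A, G, E, I]
After 4 (swap(4, 3)): [B, C, D, H, F, A, G, E, I]
After 5 (swap(0, 4)): [F, C, D, H, B, A, G, E, I]
After 6 (swap(8, 2)): [F, C, I, H, B, A, G, E, D]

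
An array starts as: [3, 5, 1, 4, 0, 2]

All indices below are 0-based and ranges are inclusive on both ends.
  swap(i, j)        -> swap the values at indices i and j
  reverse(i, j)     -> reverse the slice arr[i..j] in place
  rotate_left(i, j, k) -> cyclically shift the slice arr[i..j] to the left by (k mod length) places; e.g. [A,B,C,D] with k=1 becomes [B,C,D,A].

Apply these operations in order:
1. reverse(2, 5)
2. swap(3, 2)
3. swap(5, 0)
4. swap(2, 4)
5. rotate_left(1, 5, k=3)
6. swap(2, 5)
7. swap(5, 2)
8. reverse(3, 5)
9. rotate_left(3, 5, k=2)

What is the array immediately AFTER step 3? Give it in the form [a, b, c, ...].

After 1 (reverse(2, 5)): [3, 5, 2, 0, 4, 1]
After 2 (swap(3, 2)): [3, 5, 0, 2, 4, 1]
After 3 (swap(5, 0)): [1, 5, 0, 2, 4, 3]

Answer: [1, 5, 0, 2, 4, 3]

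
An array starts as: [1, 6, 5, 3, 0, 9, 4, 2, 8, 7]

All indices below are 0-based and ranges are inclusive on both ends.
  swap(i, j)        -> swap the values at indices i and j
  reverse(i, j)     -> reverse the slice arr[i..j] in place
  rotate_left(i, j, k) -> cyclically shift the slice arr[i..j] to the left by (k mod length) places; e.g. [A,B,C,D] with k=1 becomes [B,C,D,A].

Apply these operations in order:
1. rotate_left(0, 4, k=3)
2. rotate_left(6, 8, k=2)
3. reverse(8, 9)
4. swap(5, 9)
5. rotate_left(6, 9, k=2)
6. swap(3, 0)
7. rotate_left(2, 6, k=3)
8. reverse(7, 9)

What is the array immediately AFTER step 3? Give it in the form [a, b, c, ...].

After 1 (rotate_left(0, 4, k=3)): [3, 0, 1, 6, 5, 9, 4, 2, 8, 7]
After 2 (rotate_left(6, 8, k=2)): [3, 0, 1, 6, 5, 9, 8, 4, 2, 7]
After 3 (reverse(8, 9)): [3, 0, 1, 6, 5, 9, 8, 4, 7, 2]

Answer: [3, 0, 1, 6, 5, 9, 8, 4, 7, 2]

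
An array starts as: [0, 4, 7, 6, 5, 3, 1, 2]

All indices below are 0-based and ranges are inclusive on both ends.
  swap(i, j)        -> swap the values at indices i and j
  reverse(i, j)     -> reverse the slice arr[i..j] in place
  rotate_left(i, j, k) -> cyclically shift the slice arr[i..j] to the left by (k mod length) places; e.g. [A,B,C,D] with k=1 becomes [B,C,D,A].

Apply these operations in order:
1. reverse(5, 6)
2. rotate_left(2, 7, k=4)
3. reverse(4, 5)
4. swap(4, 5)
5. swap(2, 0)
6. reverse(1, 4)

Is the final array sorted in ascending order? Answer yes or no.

Answer: no

Derivation:
After 1 (reverse(5, 6)): [0, 4, 7, 6, 5, 1, 3, 2]
After 2 (rotate_left(2, 7, k=4)): [0, 4, 3, 2, 7, 6, 5, 1]
After 3 (reverse(4, 5)): [0, 4, 3, 2, 6, 7, 5, 1]
After 4 (swap(4, 5)): [0, 4, 3, 2, 7, 6, 5, 1]
After 5 (swap(2, 0)): [3, 4, 0, 2, 7, 6, 5, 1]
After 6 (reverse(1, 4)): [3, 7, 2, 0, 4, 6, 5, 1]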